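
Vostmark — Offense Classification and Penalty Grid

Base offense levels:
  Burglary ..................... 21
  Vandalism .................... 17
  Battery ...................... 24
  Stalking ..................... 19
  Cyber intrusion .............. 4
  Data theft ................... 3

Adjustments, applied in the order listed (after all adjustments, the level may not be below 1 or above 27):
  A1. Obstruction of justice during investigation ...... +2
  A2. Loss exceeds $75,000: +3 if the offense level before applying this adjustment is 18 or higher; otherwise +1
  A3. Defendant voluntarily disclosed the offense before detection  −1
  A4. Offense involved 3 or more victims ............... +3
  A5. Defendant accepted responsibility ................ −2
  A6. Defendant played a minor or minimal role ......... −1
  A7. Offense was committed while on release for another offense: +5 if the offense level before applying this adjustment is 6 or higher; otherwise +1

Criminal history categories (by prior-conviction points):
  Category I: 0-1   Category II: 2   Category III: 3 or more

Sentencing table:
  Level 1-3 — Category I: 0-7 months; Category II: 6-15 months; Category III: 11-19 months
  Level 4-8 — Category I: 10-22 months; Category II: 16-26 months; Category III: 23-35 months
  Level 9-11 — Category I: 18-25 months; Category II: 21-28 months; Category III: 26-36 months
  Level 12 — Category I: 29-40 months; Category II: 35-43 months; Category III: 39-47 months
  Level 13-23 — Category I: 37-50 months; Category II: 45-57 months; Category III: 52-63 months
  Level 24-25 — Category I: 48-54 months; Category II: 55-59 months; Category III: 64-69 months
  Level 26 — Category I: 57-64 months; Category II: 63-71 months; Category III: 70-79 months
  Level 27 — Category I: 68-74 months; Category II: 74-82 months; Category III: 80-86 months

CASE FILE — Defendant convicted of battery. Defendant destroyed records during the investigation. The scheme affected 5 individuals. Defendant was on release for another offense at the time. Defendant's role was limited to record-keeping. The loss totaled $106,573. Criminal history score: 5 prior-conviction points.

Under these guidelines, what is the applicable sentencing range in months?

80-86 months

Base offense level for battery: 24.
A1 applies: 24 + 2 = 26.
A2 applies (level before this adjustment is 26 ≥ 18, so +3): 26 + 3 = 29.
A3 does not apply.
A4 applies: 29 + 3 = 32.
A6 applies: 32 − 1 = 31.
A7 applies (level before this adjustment is 31 ≥ 6, so +5): 31 + 5 = 36.
Level 36 exceeds the maximum of 27; capped at 27.
Final offense level: 27.
Criminal history: 5 prior points → Category III (3+).
Level 27 falls in the 27 band.
Grid: Level 27 × Category III = 80-86 months.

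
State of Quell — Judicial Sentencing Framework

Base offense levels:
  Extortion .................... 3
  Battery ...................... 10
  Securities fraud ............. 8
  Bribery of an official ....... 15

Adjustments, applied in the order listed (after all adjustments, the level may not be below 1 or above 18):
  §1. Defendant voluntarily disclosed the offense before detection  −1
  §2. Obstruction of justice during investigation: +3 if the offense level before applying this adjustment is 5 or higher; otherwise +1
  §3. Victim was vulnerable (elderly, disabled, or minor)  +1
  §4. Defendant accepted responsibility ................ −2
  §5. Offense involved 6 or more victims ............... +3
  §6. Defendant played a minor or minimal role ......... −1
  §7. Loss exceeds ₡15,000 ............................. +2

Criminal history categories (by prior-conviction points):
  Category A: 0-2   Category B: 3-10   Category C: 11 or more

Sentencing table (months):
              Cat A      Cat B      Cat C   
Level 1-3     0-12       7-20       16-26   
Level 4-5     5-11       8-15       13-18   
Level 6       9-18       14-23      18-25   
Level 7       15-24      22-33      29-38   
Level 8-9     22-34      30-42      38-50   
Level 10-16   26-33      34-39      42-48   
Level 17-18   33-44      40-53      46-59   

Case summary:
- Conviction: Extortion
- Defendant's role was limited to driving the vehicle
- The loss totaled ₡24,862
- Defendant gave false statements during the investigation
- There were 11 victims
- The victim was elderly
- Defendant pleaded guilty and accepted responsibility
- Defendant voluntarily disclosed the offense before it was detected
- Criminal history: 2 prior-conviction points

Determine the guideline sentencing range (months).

9-18 months

Base offense level for extortion: 3.
§1 applies: 3 − 1 = 2.
§2 applies (level before this adjustment is 2 < 5, so +1): 2 + 1 = 3.
§3 applies: 3 + 1 = 4.
§4 applies: 4 − 2 = 2.
§5 applies: 2 + 3 = 5.
§6 applies: 5 − 1 = 4.
§7 applies: 4 + 2 = 6.
Final offense level: 6.
Criminal history: 2 prior points → Category A (0-2).
Level 6 falls in the 6 band.
Grid: Level 6 × Category A = 9-18 months.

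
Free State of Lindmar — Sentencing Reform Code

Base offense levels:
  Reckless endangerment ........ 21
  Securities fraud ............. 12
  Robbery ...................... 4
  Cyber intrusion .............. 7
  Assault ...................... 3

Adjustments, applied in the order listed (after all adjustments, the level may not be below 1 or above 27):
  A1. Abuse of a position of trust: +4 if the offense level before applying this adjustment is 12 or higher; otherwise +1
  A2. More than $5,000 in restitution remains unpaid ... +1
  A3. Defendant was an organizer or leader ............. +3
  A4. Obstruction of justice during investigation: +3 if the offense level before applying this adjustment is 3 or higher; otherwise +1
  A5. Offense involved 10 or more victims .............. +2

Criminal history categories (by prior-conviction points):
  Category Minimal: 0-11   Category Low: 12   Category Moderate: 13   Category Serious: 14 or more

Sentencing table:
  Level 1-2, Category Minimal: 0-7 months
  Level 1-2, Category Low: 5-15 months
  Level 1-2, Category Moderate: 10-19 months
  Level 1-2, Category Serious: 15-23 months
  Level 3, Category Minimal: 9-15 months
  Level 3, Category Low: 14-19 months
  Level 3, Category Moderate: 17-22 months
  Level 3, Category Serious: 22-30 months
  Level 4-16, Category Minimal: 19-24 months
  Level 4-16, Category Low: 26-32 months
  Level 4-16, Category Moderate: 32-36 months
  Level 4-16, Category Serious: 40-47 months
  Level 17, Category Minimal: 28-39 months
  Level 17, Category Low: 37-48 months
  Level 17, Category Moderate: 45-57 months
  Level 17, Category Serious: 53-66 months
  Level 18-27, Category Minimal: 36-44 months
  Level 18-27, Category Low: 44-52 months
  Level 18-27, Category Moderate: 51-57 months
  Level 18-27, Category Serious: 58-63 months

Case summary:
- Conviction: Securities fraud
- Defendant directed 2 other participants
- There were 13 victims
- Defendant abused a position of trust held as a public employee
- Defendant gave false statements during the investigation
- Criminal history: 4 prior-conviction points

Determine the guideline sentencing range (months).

36-44 months

Base offense level for securities fraud: 12.
A1 applies (level before this adjustment is 12 ≥ 12, so +4): 12 + 4 = 16.
A2 does not apply.
A3 applies: 16 + 3 = 19.
A4 applies (level before this adjustment is 19 ≥ 3, so +3): 19 + 3 = 22.
A5 applies: 22 + 2 = 24.
Final offense level: 24.
Criminal history: 4 prior points → Category Minimal (0-11).
Level 24 falls in the 18-27 band.
Grid: Level 18-27 × Category Minimal = 36-44 months.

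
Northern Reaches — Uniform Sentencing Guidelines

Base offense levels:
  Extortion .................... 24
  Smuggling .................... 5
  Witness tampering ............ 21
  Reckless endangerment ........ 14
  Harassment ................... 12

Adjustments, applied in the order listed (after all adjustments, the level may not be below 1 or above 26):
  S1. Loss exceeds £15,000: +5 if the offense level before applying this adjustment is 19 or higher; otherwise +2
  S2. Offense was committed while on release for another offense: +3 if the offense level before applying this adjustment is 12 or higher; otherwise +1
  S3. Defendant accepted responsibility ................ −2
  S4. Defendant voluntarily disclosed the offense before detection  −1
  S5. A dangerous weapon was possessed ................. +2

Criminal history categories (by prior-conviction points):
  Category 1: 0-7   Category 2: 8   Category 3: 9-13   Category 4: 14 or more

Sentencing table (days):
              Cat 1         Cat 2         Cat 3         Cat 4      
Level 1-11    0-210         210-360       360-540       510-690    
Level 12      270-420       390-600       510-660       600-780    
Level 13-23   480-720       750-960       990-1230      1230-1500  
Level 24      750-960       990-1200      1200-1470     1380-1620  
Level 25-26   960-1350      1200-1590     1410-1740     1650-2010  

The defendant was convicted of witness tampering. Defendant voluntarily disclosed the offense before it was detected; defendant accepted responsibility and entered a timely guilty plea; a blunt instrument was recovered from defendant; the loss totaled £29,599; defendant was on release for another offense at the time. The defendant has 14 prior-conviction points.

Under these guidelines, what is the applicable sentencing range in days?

1650-2010 days

Base offense level for witness tampering: 21.
S1 applies (level before this adjustment is 21 ≥ 19, so +5): 21 + 5 = 26.
S2 applies (level before this adjustment is 26 ≥ 12, so +3): 26 + 3 = 29.
S3 applies: 29 − 2 = 27.
S4 applies: 27 − 1 = 26.
S5 applies: 26 + 2 = 28.
Level 28 exceeds the maximum of 26; capped at 26.
Final offense level: 26.
Criminal history: 14 prior points → Category 4 (14+).
Level 26 falls in the 25-26 band.
Grid: Level 25-26 × Category 4 = 1650-2010 days.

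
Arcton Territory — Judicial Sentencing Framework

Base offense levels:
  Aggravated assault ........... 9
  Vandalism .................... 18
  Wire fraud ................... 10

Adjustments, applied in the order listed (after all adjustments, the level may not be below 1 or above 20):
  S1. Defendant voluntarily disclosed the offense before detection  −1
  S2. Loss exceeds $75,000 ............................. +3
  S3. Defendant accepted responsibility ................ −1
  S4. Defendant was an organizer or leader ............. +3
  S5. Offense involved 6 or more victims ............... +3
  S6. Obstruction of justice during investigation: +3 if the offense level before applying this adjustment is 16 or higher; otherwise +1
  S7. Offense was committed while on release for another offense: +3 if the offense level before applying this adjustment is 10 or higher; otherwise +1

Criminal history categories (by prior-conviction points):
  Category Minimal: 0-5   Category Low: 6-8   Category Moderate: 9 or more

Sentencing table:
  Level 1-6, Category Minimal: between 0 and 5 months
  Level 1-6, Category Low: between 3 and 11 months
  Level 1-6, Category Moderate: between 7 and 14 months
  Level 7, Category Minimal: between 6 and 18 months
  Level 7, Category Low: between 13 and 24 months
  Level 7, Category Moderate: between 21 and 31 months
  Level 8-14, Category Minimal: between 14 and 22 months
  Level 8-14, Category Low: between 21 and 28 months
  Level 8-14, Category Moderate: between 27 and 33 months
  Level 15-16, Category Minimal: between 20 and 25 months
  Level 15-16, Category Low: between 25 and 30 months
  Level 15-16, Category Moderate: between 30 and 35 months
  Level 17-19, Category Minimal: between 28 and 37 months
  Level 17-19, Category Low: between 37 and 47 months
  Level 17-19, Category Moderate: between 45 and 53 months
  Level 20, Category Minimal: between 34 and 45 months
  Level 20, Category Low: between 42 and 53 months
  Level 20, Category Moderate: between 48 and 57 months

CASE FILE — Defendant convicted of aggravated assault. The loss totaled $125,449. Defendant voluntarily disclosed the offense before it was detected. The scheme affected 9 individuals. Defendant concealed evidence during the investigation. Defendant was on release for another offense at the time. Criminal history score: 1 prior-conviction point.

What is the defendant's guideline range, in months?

Base offense level for aggravated assault: 9.
S1 applies: 9 − 1 = 8.
S2 applies: 8 + 3 = 11.
S5 applies: 11 + 3 = 14.
S6 applies (level before this adjustment is 14 < 16, so +1): 14 + 1 = 15.
S7 applies (level before this adjustment is 15 ≥ 10, so +3): 15 + 3 = 18.
Final offense level: 18.
Criminal history: 1 prior point → Category Minimal (0-5).
Level 18 falls in the 17-19 band.
Grid: Level 17-19 × Category Minimal = 28-37 months.

28-37 months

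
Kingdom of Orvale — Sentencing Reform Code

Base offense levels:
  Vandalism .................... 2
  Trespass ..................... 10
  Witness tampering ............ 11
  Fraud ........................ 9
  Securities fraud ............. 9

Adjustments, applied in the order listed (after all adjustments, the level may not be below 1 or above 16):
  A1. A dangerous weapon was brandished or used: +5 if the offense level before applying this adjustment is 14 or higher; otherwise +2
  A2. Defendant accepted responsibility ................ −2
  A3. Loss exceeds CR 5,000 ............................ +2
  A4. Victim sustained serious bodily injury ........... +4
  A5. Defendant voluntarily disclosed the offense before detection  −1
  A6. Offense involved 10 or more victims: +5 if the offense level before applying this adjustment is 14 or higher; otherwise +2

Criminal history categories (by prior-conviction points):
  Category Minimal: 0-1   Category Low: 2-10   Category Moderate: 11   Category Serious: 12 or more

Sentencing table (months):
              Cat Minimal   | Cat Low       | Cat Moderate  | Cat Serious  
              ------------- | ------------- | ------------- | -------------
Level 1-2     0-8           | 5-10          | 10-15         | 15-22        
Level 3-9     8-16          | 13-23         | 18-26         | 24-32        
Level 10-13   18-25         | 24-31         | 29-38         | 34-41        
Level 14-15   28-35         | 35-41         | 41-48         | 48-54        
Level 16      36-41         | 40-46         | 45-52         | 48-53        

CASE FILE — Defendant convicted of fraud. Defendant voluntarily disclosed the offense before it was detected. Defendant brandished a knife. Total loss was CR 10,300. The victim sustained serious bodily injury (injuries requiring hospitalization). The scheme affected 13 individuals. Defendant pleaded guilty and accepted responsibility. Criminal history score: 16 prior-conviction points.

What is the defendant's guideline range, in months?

Base offense level for fraud: 9.
A1 applies (level before this adjustment is 9 < 14, so +2): 9 + 2 = 11.
A2 applies: 11 − 2 = 9.
A3 applies: 9 + 2 = 11.
A4 applies: 11 + 4 = 15.
A5 applies: 15 − 1 = 14.
A6 applies (level before this adjustment is 14 ≥ 14, so +5): 14 + 5 = 19.
Level 19 exceeds the maximum of 16; capped at 16.
Final offense level: 16.
Criminal history: 16 prior points → Category Serious (12+).
Level 16 falls in the 16 band.
Grid: Level 16 × Category Serious = 48-53 months.

48-53 months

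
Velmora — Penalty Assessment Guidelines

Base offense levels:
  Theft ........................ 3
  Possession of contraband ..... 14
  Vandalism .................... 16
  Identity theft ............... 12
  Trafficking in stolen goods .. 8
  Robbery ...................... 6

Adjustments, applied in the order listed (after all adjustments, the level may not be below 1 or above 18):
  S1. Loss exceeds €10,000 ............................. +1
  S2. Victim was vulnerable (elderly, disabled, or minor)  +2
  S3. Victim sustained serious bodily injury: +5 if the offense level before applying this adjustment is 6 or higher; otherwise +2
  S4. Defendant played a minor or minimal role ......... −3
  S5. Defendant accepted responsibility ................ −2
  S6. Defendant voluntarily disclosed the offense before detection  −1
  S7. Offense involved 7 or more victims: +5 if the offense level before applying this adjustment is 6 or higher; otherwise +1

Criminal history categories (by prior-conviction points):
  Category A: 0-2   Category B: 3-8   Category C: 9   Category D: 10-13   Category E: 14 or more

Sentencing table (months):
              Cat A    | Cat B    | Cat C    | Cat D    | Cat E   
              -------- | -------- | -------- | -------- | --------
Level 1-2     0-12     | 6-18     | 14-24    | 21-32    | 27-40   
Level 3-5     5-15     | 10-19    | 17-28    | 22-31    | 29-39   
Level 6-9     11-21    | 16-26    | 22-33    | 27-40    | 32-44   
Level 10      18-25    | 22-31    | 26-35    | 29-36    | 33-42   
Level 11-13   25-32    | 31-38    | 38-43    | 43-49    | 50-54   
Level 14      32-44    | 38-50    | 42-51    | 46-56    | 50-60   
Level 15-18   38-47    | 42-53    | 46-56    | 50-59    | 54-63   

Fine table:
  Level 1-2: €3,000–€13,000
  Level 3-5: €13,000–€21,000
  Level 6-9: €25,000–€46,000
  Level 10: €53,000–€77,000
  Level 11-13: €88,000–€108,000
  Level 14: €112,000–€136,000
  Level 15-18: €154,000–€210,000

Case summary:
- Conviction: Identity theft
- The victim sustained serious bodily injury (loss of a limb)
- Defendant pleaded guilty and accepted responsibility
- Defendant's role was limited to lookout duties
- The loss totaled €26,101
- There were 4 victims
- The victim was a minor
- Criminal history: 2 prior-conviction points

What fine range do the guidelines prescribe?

€154,000–€210,000

Base offense level for identity theft: 12.
S1 applies: 12 + 1 = 13.
S2 applies: 13 + 2 = 15.
S3 applies (level before this adjustment is 15 ≥ 6, so +5): 15 + 5 = 20.
S4 applies: 20 − 3 = 17.
S5 applies: 17 − 2 = 15.
S6 does not apply.
S7 does not apply.
Final offense level: 15.
Level 15 falls in the 15-18 band.
Fine table: Level 15-18 → €154,000–€210,000.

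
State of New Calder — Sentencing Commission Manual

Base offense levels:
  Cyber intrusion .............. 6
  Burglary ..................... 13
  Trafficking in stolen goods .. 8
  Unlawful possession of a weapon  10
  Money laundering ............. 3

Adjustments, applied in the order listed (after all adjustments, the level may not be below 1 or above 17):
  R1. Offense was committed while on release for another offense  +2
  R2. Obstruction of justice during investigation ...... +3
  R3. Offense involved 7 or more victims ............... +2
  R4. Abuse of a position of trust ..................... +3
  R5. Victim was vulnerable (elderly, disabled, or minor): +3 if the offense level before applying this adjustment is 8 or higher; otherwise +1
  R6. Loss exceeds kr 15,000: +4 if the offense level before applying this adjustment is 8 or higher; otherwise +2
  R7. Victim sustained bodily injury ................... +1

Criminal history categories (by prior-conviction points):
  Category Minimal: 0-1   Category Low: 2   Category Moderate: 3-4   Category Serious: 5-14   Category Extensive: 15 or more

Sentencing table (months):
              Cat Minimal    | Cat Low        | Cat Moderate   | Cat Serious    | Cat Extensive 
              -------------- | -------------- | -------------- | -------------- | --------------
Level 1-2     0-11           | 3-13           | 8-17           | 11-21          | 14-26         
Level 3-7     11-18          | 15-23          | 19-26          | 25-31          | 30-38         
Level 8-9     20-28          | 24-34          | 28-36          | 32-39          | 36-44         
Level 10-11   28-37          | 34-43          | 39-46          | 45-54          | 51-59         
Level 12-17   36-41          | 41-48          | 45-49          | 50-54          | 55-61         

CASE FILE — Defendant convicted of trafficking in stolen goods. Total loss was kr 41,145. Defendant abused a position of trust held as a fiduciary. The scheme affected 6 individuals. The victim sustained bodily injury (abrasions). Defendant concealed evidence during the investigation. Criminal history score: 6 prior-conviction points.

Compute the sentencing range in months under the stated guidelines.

50-54 months

Base offense level for trafficking in stolen goods: 8.
R2 applies: 8 + 3 = 11.
R3 does not apply.
R4 applies: 11 + 3 = 14.
R5 does not apply.
R6 applies (level before this adjustment is 14 ≥ 8, so +4): 14 + 4 = 18.
R7 applies: 18 + 1 = 19.
Level 19 exceeds the maximum of 17; capped at 17.
Final offense level: 17.
Criminal history: 6 prior points → Category Serious (5-14).
Level 17 falls in the 12-17 band.
Grid: Level 12-17 × Category Serious = 50-54 months.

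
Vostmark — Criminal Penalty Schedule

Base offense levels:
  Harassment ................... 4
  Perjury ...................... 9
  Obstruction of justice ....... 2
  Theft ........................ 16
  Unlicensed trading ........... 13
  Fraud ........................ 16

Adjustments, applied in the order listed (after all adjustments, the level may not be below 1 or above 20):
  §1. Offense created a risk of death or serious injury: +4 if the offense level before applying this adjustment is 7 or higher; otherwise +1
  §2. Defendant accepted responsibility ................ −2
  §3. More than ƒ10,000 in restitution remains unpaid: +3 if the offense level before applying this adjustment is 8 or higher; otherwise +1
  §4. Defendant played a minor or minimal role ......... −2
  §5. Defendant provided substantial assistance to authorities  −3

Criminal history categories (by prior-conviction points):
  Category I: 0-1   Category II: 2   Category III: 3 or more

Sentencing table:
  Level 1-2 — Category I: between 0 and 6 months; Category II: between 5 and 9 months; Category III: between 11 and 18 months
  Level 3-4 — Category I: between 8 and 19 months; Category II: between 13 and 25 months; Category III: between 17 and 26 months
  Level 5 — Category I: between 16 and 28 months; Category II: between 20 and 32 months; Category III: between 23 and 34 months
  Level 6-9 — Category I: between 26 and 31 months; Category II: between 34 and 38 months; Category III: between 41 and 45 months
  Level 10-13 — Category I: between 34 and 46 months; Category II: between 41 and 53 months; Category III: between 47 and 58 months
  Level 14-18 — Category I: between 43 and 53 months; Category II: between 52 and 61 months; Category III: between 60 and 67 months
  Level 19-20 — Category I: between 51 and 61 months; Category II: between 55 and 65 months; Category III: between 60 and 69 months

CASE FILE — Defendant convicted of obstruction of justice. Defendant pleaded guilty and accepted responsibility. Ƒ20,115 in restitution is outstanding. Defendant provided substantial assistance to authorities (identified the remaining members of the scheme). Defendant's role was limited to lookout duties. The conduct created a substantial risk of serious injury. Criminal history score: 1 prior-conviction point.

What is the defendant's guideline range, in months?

Base offense level for obstruction of justice: 2.
§1 applies (level before this adjustment is 2 < 7, so +1): 2 + 1 = 3.
§2 applies: 3 − 2 = 1.
§3 applies (level before this adjustment is 1 < 8, so +1): 1 + 1 = 2.
§4 applies: 2 − 2 = 0.
§5 applies: 0 − 3 = -3.
Level -3 is below the minimum of 1; floored at 1.
Final offense level: 1.
Criminal history: 1 prior point → Category I (0-1).
Level 1 falls in the 1-2 band.
Grid: Level 1-2 × Category I = 0-6 months.

0-6 months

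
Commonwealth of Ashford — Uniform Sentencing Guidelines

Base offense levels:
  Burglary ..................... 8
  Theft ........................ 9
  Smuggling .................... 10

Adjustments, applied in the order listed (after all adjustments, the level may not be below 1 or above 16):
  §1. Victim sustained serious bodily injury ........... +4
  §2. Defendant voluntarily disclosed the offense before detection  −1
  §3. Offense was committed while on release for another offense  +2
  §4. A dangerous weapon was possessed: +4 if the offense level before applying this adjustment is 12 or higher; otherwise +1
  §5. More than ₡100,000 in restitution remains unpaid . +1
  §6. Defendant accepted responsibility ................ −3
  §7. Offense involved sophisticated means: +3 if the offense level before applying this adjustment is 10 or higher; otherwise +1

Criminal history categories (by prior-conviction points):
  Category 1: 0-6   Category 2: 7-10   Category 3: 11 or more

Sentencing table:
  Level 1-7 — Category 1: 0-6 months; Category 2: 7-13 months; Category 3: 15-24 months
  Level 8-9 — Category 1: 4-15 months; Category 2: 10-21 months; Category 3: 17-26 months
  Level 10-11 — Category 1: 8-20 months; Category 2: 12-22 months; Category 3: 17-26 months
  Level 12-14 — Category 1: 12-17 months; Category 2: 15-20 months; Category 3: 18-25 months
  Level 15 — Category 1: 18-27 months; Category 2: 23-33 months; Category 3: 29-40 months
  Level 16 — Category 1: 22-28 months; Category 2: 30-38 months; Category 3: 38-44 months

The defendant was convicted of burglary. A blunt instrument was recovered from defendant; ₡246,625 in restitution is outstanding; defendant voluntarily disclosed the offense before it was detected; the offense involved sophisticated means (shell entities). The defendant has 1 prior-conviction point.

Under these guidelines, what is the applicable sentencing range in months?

8-20 months

Base offense level for burglary: 8.
§2 applies: 8 − 1 = 7.
§3 does not apply.
§4 applies (level before this adjustment is 7 < 12, so +1): 7 + 1 = 8.
§5 applies: 8 + 1 = 9.
§7 applies (level before this adjustment is 9 < 10, so +1): 9 + 1 = 10.
Final offense level: 10.
Criminal history: 1 prior point → Category 1 (0-6).
Level 10 falls in the 10-11 band.
Grid: Level 10-11 × Category 1 = 8-20 months.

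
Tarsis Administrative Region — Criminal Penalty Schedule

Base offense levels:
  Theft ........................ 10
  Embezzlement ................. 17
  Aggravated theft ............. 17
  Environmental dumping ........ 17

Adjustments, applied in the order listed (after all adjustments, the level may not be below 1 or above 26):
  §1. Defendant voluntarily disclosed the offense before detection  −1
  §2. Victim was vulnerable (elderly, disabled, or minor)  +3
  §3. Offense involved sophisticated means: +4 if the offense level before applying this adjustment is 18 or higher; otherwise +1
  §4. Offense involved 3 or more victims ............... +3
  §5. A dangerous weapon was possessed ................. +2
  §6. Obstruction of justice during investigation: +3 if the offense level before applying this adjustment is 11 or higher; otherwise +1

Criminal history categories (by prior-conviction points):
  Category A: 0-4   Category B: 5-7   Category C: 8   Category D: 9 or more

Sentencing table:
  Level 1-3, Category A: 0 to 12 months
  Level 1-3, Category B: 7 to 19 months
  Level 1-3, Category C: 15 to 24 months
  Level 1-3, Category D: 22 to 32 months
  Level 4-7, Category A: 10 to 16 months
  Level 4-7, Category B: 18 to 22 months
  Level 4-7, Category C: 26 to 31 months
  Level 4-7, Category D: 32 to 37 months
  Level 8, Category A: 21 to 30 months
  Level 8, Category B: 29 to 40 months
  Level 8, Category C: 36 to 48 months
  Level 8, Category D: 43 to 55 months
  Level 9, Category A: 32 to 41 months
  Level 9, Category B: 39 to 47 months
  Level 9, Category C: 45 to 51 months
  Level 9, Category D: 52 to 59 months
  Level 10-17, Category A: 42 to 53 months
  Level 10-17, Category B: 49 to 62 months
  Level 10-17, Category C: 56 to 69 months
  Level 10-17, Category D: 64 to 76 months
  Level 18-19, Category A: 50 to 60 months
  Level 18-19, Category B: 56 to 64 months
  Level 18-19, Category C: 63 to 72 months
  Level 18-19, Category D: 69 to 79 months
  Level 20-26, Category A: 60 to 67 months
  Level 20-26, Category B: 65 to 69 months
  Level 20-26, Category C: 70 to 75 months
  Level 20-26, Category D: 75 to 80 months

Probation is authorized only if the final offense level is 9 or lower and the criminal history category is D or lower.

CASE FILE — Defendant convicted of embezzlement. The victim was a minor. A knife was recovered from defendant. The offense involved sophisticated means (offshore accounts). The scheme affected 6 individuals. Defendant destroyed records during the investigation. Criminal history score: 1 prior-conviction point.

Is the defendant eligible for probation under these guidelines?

Base offense level for embezzlement: 17.
§2 applies: 17 + 3 = 20.
§3 applies (level before this adjustment is 20 ≥ 18, so +4): 20 + 4 = 24.
§4 applies: 24 + 3 = 27.
§5 applies: 27 + 2 = 29.
§6 applies (level before this adjustment is 29 ≥ 11, so +3): 29 + 3 = 32.
Level 32 exceeds the maximum of 26; capped at 26.
Final offense level: 26.
Criminal history: 1 prior point → Category A (0-4).
Level 26 falls in the 20-26 band.
Grid: Level 20-26 × Category A = 60-67 months.
Probation check: level 26 > 9 and category A ≤ D → not eligible.

No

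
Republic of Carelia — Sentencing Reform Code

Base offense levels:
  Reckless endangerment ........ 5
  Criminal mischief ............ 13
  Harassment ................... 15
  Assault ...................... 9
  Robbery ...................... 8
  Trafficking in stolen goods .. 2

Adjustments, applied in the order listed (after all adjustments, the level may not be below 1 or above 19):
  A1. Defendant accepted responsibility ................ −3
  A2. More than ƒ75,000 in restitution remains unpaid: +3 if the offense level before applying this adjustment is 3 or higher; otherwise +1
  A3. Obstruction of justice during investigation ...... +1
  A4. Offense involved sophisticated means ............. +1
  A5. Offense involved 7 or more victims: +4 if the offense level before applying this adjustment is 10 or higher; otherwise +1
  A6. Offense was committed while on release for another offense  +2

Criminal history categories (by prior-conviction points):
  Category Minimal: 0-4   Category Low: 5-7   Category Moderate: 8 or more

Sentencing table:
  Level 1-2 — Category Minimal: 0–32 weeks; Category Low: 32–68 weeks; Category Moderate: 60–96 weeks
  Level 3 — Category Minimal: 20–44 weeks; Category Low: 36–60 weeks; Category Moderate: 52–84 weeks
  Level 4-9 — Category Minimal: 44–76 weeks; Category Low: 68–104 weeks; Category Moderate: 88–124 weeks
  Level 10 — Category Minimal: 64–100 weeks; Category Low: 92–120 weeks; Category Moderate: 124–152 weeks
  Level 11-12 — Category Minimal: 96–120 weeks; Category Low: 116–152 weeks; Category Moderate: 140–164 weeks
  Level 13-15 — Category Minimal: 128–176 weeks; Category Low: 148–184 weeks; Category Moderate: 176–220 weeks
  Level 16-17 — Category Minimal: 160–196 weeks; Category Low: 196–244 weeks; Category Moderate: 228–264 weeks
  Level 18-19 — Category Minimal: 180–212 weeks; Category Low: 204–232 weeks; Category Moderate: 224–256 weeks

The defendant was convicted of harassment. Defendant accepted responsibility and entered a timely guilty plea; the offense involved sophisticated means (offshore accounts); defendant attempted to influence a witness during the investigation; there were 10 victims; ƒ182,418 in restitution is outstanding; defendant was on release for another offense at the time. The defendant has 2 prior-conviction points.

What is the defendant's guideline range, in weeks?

180-212 weeks

Base offense level for harassment: 15.
A1 applies: 15 − 3 = 12.
A2 applies (level before this adjustment is 12 ≥ 3, so +3): 12 + 3 = 15.
A3 applies: 15 + 1 = 16.
A4 applies: 16 + 1 = 17.
A5 applies (level before this adjustment is 17 ≥ 10, so +4): 17 + 4 = 21.
A6 applies: 21 + 2 = 23.
Level 23 exceeds the maximum of 19; capped at 19.
Final offense level: 19.
Criminal history: 2 prior points → Category Minimal (0-4).
Level 19 falls in the 18-19 band.
Grid: Level 18-19 × Category Minimal = 180-212 weeks.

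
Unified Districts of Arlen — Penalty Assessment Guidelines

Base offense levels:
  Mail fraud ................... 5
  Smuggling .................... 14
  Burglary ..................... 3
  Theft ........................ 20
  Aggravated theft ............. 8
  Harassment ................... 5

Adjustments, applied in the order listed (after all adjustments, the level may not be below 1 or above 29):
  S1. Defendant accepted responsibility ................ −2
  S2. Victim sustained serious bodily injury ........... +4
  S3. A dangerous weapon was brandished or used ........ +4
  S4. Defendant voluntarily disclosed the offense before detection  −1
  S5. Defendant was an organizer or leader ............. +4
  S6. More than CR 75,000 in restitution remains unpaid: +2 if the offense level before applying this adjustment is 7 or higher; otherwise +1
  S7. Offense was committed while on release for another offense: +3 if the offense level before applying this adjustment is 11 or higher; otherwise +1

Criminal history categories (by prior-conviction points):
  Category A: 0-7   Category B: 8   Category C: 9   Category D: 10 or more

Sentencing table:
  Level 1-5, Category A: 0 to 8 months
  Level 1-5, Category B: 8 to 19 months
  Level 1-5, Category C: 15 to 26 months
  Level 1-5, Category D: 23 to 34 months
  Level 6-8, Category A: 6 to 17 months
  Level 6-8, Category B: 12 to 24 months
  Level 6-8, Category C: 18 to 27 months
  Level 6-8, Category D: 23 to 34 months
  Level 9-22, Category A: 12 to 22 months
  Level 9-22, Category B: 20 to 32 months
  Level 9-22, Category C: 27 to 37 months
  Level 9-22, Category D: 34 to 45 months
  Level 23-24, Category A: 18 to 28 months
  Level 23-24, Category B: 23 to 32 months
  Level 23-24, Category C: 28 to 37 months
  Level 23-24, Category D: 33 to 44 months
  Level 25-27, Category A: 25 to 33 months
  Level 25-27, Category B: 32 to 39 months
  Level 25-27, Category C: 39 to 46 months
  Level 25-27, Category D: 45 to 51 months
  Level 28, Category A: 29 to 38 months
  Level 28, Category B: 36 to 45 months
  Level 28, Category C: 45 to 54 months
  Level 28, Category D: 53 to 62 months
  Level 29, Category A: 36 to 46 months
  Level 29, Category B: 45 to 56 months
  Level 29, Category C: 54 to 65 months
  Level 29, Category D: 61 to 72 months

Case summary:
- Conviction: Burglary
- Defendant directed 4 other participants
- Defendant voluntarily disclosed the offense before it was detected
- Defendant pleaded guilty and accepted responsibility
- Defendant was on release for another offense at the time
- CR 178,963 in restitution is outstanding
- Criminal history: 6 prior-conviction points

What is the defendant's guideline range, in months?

Base offense level for burglary: 3.
S1 applies: 3 − 2 = 1.
S2 does not apply.
S4 applies: 1 − 1 = 0.
S5 applies: 0 + 4 = 4.
S6 applies (level before this adjustment is 4 < 7, so +1): 4 + 1 = 5.
S7 applies (level before this adjustment is 5 < 11, so +1): 5 + 1 = 6.
Final offense level: 6.
Criminal history: 6 prior points → Category A (0-7).
Level 6 falls in the 6-8 band.
Grid: Level 6-8 × Category A = 6-17 months.

6-17 months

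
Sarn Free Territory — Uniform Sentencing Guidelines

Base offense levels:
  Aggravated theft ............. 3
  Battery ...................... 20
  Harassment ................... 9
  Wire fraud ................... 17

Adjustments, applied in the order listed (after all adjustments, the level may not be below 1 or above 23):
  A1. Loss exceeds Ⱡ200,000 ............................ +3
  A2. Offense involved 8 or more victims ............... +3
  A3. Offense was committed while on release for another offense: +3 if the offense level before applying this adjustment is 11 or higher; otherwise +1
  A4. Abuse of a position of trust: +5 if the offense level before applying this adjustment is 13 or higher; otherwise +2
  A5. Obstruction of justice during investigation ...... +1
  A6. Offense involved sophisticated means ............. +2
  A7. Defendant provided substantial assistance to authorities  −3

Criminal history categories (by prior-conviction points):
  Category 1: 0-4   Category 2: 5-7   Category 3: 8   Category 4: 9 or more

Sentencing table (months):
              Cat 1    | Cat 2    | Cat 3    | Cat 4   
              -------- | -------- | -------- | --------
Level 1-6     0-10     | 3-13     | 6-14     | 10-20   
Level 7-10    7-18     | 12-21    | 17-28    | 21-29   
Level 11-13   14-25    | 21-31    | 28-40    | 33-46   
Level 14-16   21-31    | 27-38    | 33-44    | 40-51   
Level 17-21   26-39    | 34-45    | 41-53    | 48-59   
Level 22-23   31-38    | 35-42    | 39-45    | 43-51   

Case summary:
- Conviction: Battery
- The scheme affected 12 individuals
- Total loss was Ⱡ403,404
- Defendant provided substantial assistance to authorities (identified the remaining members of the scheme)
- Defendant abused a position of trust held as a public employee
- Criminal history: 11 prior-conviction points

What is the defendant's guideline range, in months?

43-51 months

Base offense level for battery: 20.
A1 applies: 20 + 3 = 23.
A2 applies: 23 + 3 = 26.
A4 applies (level before this adjustment is 26 ≥ 13, so +5): 26 + 5 = 31.
A7 applies: 31 − 3 = 28.
Level 28 exceeds the maximum of 23; capped at 23.
Final offense level: 23.
Criminal history: 11 prior points → Category 4 (9+).
Level 23 falls in the 22-23 band.
Grid: Level 22-23 × Category 4 = 43-51 months.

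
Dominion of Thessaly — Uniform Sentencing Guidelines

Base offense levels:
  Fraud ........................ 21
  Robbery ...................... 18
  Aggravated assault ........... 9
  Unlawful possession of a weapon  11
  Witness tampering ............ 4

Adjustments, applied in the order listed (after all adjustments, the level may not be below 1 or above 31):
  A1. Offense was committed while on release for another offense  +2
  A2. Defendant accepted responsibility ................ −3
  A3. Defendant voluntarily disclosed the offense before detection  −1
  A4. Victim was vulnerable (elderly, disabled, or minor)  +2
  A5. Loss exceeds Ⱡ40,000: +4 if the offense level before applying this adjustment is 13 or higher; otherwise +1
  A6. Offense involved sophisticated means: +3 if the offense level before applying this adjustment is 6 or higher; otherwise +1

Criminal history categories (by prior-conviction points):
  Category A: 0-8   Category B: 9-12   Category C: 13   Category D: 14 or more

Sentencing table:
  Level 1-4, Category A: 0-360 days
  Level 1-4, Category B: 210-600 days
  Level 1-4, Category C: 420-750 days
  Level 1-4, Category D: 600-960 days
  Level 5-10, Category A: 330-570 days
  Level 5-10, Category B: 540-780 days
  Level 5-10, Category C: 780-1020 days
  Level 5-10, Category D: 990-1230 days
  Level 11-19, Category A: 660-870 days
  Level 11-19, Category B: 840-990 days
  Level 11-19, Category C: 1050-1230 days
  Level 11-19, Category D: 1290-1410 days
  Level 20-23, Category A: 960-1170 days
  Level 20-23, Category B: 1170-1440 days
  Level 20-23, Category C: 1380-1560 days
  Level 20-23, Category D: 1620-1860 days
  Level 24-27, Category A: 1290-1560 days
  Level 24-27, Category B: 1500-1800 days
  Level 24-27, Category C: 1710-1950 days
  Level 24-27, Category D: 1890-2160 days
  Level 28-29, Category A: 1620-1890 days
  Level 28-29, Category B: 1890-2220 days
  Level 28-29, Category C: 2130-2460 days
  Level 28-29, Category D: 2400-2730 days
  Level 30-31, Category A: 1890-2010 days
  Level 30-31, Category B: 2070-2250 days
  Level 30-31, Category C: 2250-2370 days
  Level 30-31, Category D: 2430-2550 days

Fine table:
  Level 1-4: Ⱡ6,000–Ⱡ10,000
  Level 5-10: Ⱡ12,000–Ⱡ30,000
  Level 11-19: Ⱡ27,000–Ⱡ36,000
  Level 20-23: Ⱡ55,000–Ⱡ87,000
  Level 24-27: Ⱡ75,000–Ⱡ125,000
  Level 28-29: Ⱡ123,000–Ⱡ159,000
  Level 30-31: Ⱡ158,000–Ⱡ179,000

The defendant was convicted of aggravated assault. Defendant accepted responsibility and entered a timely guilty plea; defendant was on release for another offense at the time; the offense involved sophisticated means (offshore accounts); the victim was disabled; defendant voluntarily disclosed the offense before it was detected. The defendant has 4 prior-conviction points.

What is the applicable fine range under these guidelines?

Base offense level for aggravated assault: 9.
A1 applies: 9 + 2 = 11.
A2 applies: 11 − 3 = 8.
A3 applies: 8 − 1 = 7.
A4 applies: 7 + 2 = 9.
A5 does not apply.
A6 applies (level before this adjustment is 9 ≥ 6, so +3): 9 + 3 = 12.
Final offense level: 12.
Level 12 falls in the 11-19 band.
Fine table: Level 11-19 → Ⱡ27,000–Ⱡ36,000.

Ⱡ27,000–Ⱡ36,000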